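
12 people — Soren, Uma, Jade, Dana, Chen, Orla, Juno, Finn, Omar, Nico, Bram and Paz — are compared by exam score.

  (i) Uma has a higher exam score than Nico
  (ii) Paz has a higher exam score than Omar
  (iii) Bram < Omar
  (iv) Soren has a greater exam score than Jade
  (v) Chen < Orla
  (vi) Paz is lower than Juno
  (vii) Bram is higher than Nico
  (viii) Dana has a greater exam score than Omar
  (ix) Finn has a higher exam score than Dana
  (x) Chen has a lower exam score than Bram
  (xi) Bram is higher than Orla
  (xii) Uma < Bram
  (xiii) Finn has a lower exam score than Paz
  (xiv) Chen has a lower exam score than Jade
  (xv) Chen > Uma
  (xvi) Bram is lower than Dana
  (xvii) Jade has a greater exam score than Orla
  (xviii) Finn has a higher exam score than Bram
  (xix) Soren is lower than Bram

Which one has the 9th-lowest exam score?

Dana

Piecing the relations together gives one ordering: Nico < Uma < Chen < Orla < Jade < Soren < Bram < Omar < Dana < Finn < Paz < Juno.
Counting 9 from the smallest end gives Dana.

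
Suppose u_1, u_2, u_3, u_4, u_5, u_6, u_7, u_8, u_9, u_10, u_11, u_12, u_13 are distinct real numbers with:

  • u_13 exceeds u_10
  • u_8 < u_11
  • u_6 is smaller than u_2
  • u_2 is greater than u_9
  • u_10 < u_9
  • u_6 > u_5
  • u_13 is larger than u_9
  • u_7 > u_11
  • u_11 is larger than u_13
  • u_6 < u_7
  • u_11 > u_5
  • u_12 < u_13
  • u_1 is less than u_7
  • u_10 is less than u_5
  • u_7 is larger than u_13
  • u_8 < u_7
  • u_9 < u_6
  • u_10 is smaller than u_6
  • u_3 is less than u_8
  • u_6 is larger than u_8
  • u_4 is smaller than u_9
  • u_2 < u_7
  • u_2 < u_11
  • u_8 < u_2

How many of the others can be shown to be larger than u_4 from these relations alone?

6

From u_4 the given relations immediately reach u_9.
From those, u_13, u_6, u_2 — 4 in total.
From those, u_11, u_7 — 6 in total.
Nothing else is reachable above u_4; 6 in all.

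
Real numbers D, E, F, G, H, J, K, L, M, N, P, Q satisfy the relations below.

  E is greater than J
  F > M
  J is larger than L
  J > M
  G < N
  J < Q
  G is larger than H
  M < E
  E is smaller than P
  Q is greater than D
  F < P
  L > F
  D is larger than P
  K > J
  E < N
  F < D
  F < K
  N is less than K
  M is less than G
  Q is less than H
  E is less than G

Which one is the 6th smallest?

Chaining the given pairs: M < F < L < J < E < P < D < Q < H < G < N < K.
The 6th smallest is P.

P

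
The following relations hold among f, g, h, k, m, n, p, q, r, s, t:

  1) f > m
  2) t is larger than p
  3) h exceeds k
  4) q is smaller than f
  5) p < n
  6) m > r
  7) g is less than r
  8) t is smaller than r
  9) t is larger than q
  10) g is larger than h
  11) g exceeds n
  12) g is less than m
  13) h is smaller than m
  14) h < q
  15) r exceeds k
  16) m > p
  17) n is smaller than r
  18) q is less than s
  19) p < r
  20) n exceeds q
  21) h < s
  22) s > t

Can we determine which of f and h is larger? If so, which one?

f

h < q and q < n give h < n.
With n < g: h < q < n < g.
Then g < r extends the chain to r.
With r < m: h < q < n < g < r < m.
With m < f: h < q < n < g < r < m < f.
So f is larger.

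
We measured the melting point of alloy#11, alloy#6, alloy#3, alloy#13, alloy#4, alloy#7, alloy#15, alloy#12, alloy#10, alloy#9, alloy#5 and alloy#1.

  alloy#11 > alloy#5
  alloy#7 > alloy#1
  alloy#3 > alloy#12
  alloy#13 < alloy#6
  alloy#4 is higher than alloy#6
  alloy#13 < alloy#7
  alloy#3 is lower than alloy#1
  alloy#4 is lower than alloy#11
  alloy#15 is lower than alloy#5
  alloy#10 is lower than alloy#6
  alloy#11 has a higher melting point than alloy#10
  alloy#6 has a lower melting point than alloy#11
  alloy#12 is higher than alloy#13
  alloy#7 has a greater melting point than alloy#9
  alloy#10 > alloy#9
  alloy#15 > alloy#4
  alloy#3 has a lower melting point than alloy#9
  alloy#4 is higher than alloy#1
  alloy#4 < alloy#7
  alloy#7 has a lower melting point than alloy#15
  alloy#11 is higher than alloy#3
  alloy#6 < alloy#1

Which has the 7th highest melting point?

alloy#6

Chaining the given pairs: alloy#13 < alloy#12 < alloy#3 < alloy#9 < alloy#10 < alloy#6 < alloy#1 < alloy#4 < alloy#7 < alloy#15 < alloy#5 < alloy#11.
Counting 7 from the largest end gives alloy#6.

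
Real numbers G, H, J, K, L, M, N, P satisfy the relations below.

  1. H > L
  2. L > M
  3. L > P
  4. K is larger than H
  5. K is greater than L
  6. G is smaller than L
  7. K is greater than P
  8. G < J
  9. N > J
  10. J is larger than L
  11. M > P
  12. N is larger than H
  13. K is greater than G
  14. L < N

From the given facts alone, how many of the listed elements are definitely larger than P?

From P the given relations immediately reach M, L, K.
From those, H, J, N — 6 in total.
No other element is forced above P by the given relations, so the count is 6.

6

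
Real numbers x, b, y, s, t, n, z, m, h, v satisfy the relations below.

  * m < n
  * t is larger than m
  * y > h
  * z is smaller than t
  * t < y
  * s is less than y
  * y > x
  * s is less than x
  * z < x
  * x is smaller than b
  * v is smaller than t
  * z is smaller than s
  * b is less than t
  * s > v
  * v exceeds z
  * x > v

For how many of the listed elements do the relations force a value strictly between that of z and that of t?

The relations place z below t. An element lies strictly between them when it is forced above z and also forced below t.
Above z: {v, s, x, b, y}. Below t: {v, s, x, m, b}.
Intersection: {v, s, x, b} — 4.

4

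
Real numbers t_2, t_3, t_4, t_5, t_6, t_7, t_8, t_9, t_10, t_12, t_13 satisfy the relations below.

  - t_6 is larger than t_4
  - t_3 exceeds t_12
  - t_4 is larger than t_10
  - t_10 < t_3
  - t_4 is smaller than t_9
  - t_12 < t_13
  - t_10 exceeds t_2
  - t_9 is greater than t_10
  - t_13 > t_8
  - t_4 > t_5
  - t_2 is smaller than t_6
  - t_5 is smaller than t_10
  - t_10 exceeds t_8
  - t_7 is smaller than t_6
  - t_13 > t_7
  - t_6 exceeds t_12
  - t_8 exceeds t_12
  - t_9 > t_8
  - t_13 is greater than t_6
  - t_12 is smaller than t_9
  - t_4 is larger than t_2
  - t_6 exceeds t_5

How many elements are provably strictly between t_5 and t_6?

2

Chaining upward from t_5 reaches: t_10, t_3, t_4, t_13, t_9.
Chaining downward from t_6 reaches: t_2, t_12, t_8, t_10, t_7, t_4.
Strictly between t_5 and t_6 are those in both lists: t_10, t_4 — 2 elements.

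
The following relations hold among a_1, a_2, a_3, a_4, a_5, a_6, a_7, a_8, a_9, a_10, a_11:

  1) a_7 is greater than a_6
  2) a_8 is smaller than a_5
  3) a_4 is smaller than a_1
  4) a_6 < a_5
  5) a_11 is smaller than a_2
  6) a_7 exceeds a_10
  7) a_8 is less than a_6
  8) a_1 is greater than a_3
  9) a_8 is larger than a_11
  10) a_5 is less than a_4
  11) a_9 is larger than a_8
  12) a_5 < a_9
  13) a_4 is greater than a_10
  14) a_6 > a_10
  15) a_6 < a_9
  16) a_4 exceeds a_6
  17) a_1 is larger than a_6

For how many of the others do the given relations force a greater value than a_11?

8

The elements the relations force above a_11 are a_8, a_6, a_5, a_4, a_9, a_7, a_1, a_2 — no chain reaches any other.
That is 8.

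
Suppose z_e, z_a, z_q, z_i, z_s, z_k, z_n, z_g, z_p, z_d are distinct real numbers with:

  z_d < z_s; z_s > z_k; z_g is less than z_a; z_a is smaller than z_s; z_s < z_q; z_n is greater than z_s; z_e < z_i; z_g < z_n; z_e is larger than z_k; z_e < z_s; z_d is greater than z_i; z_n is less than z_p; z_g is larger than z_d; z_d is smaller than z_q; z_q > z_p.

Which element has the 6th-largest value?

The consecutive relations fix a unique order: z_k < z_e < z_i < z_d < z_g < z_a < z_s < z_n < z_p < z_q.
Counting 6 from the largest end gives z_g.

z_g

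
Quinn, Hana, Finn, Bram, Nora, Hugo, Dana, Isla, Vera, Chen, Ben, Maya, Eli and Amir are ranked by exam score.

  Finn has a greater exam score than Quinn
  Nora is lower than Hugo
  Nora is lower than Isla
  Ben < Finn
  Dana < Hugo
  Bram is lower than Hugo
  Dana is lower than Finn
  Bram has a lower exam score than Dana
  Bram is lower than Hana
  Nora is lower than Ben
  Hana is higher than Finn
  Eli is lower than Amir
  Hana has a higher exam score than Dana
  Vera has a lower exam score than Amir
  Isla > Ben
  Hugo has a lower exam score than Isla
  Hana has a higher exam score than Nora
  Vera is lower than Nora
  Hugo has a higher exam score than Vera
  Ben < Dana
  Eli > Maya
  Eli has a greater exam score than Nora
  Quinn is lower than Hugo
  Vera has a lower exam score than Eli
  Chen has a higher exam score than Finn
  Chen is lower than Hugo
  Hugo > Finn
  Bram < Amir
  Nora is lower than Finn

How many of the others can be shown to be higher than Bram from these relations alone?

The elements the relations force above Bram are Dana, Finn, Chen, Hugo, Amir, Isla, Hana — no chain reaches any other.
That is 7.

7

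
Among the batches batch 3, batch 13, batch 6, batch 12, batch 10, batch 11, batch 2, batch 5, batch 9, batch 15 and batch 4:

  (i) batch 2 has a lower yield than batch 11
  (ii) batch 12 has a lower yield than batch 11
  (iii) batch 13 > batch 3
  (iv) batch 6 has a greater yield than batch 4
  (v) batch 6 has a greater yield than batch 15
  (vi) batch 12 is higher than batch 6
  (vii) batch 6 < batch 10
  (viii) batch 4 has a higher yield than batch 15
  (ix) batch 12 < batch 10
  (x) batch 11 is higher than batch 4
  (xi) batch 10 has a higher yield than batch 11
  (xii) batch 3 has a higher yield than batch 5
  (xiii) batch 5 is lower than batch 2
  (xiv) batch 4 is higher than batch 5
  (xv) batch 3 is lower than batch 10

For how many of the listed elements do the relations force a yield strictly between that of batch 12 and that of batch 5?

The relations place batch 5 below batch 12. An element lies strictly between them when it is forced above batch 5 and also forced below batch 12.
Above batch 5: {batch 2, batch 3, batch 4, batch 6, batch 13, batch 11, batch 10}. Below batch 12: {batch 15, batch 4, batch 6}.
Intersection: {batch 4, batch 6} — 2.

2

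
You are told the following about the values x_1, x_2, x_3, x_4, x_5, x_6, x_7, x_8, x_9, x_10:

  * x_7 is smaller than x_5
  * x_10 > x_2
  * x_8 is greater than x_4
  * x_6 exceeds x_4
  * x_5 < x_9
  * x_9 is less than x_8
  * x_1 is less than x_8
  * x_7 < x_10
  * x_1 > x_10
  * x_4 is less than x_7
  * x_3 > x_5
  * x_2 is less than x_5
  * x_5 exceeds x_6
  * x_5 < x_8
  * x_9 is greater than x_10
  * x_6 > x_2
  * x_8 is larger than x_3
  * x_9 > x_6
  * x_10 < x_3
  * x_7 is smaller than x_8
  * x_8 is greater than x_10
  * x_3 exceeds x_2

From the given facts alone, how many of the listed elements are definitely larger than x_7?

The elements the relations force above x_7 are x_10, x_1, x_5, x_9, x_3, x_8 — no chain reaches any other.
That is 6.

6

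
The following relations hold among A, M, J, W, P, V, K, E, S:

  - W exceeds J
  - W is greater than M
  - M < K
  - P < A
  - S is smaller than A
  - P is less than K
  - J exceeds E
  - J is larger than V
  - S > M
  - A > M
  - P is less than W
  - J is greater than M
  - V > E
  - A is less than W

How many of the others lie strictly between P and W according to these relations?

1

The relations place P below W. An element lies strictly between them when it is forced above P and also forced below W.
Above P: {K, A}. Below W: {M, E, S, V, J, A}.
Intersection: {A} — 1.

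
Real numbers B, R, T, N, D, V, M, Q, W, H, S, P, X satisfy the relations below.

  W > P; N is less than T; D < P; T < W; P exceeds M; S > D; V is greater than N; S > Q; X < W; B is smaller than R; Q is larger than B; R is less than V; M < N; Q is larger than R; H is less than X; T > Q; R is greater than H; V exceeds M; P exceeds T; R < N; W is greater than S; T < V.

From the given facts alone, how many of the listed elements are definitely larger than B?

From B the given relations immediately reach R, Q.
From those, N, S, T, V — 6 in total.
From those, P, W — 8 in total.
No other element is forced above B by the given relations, so the count is 8.

8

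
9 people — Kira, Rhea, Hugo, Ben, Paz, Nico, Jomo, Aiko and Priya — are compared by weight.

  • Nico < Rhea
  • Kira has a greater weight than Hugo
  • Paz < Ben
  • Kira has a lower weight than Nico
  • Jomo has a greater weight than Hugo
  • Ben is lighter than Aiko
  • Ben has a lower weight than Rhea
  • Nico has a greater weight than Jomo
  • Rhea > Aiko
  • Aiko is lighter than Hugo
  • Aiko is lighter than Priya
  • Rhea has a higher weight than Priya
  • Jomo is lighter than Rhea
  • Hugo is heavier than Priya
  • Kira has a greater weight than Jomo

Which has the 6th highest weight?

The consecutive relations fix a unique order: Paz < Ben < Aiko < Priya < Hugo < Jomo < Kira < Nico < Rhea.
Counting 6 from the largest end gives Priya.

Priya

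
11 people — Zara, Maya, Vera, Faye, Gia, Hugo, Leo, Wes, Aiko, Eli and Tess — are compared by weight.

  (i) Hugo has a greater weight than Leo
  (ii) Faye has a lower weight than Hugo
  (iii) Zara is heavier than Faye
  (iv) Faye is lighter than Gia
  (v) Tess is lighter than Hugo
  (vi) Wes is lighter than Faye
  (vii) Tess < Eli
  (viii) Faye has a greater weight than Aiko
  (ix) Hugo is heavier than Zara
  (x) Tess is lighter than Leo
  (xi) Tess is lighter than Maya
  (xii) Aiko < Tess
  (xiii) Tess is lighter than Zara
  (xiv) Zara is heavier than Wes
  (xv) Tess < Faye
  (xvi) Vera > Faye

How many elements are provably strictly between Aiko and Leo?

1

Chaining upward from Aiko reaches: Tess, Faye, Maya, Eli, Vera, Zara, Gia, Hugo.
Chaining downward from Leo reaches: Tess.
Strictly between Aiko and Leo are those in both lists: Tess — 1 element.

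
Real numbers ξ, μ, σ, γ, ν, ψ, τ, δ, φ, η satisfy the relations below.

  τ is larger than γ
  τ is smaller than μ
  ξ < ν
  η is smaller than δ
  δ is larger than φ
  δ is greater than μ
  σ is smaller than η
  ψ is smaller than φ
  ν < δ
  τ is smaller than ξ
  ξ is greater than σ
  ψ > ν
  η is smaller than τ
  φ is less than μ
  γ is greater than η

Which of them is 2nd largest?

μ

Chaining the given pairs: σ < η < γ < τ < ξ < ν < ψ < φ < μ < δ.
Counting 2 from the largest end gives μ.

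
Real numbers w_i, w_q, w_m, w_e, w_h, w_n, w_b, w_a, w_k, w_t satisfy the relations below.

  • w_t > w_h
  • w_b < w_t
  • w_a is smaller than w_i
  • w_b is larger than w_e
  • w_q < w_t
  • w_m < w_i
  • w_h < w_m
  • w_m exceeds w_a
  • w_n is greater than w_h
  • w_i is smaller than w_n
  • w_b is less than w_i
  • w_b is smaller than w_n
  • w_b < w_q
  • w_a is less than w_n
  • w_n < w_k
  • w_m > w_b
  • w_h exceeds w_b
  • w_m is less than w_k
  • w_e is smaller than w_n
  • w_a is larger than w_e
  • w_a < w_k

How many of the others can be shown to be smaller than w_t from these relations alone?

4

The elements the relations force below w_t are w_e, w_b, w_q, w_h — no chain reaches any other.
That is 4.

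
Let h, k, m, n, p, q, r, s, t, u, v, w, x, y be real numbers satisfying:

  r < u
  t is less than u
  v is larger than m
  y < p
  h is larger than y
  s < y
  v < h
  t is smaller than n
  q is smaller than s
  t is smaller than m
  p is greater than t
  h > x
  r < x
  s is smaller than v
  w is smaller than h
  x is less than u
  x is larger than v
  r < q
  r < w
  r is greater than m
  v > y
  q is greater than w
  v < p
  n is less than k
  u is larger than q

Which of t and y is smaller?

t < m and m < r give t < r.
With r < q: t < m < r < q.
Then q < s extends the chain to s.
With s < y: t < m < r < q < s < y.
So t < y; t is the smaller of the two.

t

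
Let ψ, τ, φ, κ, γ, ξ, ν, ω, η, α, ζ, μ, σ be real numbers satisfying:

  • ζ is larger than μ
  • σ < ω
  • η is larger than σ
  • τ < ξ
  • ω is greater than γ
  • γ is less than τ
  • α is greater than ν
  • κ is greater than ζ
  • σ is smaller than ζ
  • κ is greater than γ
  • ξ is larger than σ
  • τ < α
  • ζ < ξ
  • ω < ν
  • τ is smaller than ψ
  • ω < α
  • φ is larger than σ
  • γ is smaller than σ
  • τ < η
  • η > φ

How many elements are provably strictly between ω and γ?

The relations place γ below ω. An element lies strictly between them when it is forced above γ and also forced below ω.
Above γ: {σ, τ, ψ, ζ, κ, ν, φ, ξ, η, α}. Below ω: {σ}.
Intersection: {σ} — 1.

1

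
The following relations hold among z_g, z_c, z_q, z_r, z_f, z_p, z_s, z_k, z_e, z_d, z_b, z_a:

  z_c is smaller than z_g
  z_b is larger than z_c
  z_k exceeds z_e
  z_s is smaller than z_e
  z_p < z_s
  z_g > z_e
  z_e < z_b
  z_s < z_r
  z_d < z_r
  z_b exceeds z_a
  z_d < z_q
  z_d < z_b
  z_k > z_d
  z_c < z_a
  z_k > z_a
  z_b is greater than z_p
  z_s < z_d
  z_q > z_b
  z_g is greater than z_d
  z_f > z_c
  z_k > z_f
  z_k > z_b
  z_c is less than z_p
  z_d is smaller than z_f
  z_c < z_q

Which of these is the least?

z_c

z_p is not least since z_c < z_p; z_s is not least since z_p < z_s; z_e is not least since z_s < z_e; z_a is not least since z_c < z_a; z_d is not least since z_s < z_d; z_b is not least since z_a < z_b; z_r is not least since z_d < z_r; z_g is not least since z_c < z_g; z_f is not least since z_d < z_f; z_k is not least since z_e < z_k; z_q is not least since z_c < z_q.
Only z_c has nothing below it, so z_c is the least.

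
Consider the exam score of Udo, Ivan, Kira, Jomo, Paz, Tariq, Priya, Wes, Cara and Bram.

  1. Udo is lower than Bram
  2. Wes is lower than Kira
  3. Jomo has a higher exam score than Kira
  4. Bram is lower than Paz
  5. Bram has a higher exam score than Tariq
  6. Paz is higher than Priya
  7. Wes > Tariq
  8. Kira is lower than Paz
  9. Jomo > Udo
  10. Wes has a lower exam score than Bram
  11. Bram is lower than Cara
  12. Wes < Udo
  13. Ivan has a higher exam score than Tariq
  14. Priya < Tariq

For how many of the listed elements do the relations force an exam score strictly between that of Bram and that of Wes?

Chaining upward from Wes reaches: Kira, Udo, Paz, Jomo, Cara.
Chaining downward from Bram reaches: Priya, Tariq, Udo.
Strictly between Wes and Bram are those in both lists: Udo — 1 element.

1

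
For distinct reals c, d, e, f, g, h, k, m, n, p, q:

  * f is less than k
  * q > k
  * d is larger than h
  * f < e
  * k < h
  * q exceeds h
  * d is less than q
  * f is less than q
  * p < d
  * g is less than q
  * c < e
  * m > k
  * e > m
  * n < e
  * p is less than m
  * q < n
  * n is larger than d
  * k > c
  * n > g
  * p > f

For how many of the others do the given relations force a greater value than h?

4

Directly above h: d, q.
One step further: n (3 so far).
One step further: e (4 so far).
Nothing else is reachable above h; 4 in all.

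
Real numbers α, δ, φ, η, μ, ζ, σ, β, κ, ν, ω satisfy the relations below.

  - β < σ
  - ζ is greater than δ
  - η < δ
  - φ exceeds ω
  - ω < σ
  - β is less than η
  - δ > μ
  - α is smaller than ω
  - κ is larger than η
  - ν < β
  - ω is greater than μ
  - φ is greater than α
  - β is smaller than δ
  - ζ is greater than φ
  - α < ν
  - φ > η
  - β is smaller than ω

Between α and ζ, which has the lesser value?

α

α < ν and ν < β give α < β.
Then β < η extends the chain to η.
With η < δ: α < ν < β < η < δ.
Then δ < ζ extends the chain to ζ.
So α < ζ; α is the smaller of the two.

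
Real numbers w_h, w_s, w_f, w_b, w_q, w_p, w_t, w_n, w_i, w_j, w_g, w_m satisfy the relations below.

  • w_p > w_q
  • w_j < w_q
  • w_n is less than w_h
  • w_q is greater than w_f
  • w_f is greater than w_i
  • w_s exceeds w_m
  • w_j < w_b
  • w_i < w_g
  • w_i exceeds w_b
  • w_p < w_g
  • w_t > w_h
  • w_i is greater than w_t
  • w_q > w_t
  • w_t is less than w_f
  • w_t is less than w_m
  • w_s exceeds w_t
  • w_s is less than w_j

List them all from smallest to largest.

Nothing is placed below w_n, so it is least; from there w_n < w_h; w_h < w_t; w_t < w_m; w_m < w_s; w_s < w_j; w_j < w_b; w_b < w_i; w_i < w_f; w_f < w_q; w_q < w_p; w_p < w_g, each given directly.

w_n < w_h < w_t < w_m < w_s < w_j < w_b < w_i < w_f < w_q < w_p < w_g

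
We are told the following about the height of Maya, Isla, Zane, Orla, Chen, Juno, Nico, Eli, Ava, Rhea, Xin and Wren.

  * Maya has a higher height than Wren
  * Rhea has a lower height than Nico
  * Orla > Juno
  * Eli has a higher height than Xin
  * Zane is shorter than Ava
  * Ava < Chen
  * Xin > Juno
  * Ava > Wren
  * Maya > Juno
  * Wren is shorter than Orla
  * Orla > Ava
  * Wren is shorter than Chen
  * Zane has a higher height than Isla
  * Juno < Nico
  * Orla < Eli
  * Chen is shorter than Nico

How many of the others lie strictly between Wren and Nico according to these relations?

Chaining upward from Wren reaches: Ava, Chen, Orla, Eli, Maya.
Chaining downward from Nico reaches: Juno, Rhea, Isla, Zane, Ava, Chen.
Strictly between Wren and Nico are those in both lists: Ava, Chen — 2 elements.

2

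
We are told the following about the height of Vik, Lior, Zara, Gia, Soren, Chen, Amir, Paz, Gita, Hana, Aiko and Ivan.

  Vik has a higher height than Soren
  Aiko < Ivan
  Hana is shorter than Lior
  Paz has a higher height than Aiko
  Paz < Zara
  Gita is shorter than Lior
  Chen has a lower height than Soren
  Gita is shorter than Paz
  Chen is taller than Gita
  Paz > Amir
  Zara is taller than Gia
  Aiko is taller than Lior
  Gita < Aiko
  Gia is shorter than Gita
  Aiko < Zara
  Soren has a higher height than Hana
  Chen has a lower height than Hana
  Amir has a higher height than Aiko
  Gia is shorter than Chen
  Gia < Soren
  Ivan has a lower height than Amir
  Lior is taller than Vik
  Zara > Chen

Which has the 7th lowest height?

Chaining the given pairs: Gia < Gita < Chen < Hana < Soren < Vik < Lior < Aiko < Ivan < Amir < Paz < Zara.
Counting 7 from the smallest end gives Lior.

Lior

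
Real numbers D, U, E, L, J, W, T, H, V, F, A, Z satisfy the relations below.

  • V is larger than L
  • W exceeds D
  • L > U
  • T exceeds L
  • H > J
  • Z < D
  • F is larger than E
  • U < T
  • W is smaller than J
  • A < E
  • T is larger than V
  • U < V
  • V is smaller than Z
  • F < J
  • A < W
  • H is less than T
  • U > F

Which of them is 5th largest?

D

Chaining the given pairs: A < E < F < U < L < V < Z < D < W < J < H < T.
Counting 5 from the largest end gives D.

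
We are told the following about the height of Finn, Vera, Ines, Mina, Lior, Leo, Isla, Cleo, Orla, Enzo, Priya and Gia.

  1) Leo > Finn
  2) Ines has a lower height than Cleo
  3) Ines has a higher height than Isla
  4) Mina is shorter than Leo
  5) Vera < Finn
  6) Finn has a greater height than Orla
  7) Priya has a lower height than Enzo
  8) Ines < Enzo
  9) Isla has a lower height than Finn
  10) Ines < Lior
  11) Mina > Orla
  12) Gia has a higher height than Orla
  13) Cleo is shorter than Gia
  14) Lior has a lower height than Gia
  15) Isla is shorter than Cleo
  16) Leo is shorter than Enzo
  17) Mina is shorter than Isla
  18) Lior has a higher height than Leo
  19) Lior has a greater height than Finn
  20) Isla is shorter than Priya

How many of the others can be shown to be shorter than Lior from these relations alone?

The elements the relations force below Lior are Vera, Orla, Mina, Isla, Finn, Ines, Leo — no chain reaches any other.
That is 7.

7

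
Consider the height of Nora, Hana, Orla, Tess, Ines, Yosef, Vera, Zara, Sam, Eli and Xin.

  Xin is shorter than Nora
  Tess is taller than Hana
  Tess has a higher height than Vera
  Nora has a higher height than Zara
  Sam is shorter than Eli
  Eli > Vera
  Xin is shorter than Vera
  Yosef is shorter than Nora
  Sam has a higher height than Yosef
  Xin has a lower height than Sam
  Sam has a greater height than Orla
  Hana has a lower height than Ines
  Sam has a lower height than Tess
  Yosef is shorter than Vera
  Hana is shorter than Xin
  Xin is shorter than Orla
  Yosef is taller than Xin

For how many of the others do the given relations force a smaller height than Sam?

The elements the relations force below Sam are Hana, Xin, Orla, Yosef — no chain reaches any other.
That is 4.

4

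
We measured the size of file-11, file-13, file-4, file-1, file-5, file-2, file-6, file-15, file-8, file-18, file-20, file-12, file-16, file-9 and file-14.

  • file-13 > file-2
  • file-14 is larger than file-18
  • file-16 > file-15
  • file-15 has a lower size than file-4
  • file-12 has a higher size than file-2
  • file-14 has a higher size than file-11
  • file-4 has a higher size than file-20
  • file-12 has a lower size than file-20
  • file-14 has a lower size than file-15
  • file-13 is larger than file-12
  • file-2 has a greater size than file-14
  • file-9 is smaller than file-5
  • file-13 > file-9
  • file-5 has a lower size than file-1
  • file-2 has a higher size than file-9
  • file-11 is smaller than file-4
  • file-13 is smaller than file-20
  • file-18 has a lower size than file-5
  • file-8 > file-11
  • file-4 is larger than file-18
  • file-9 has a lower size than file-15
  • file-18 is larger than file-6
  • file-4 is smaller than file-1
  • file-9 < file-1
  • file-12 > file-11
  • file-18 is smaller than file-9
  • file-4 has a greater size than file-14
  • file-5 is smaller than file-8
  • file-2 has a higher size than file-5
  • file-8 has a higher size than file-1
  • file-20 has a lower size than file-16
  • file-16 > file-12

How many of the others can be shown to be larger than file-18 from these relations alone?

Directly above file-18: file-9, file-14, file-5, file-4.
One step further: file-2, file-15, file-13, file-1, file-8 (9 so far).
One step further: file-12, file-20, file-16 (12 so far).
Nothing else is reachable above file-18; 12 in all.

12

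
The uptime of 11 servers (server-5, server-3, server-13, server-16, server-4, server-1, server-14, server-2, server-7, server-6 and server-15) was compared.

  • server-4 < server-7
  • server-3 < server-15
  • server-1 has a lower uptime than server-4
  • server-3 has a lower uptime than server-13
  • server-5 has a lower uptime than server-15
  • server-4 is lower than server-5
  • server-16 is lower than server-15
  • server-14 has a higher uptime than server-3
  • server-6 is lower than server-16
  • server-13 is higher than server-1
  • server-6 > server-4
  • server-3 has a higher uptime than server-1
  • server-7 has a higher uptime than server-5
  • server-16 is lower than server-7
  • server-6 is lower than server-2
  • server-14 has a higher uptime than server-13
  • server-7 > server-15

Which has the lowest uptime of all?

server-1

Chaining upward from server-1: directly above it, server-4, server-3, server-13; then server-5, server-6, server-15, server-14, server-7; then server-16, server-2.
That covers every other element, and nothing is given below server-1, so server-1 is the lowest uptime.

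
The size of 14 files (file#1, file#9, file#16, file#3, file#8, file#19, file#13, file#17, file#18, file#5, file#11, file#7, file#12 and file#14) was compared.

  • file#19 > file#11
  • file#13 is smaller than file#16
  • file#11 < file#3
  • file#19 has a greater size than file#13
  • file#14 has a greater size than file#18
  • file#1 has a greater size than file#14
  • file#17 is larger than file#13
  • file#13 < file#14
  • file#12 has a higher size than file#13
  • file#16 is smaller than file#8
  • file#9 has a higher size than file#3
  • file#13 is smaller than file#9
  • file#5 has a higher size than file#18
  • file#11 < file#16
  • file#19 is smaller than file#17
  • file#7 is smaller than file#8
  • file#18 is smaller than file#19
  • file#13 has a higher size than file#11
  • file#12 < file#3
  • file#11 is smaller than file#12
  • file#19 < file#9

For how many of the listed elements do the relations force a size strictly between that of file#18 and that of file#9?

1

Chaining upward from file#18 reaches: file#5, file#19, file#17, file#14, file#1.
Chaining downward from file#9 reaches: file#11, file#13, file#12, file#3, file#19.
Strictly between file#18 and file#9 are those in both lists: file#19 — 1 element.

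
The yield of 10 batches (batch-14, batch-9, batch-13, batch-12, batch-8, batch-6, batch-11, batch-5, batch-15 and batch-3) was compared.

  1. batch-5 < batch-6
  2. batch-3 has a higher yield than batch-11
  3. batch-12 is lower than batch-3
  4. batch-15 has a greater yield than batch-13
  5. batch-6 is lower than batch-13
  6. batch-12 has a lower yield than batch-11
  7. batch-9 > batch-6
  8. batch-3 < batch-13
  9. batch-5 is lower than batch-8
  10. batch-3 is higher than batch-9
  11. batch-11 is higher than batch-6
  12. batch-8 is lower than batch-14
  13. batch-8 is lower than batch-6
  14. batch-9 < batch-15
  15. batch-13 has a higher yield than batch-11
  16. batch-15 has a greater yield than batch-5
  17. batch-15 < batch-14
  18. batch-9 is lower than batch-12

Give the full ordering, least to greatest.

batch-5 < batch-8 < batch-6 < batch-9 < batch-12 < batch-11 < batch-3 < batch-13 < batch-15 < batch-14

Each adjacent pair is fixed by a given relation: batch-5 < batch-8; batch-8 < batch-6; batch-6 < batch-9; batch-9 < batch-12; batch-12 < batch-11; batch-11 < batch-3; batch-3 < batch-13; batch-13 < batch-15; batch-15 < batch-14. Chaining them end to end gives the full order.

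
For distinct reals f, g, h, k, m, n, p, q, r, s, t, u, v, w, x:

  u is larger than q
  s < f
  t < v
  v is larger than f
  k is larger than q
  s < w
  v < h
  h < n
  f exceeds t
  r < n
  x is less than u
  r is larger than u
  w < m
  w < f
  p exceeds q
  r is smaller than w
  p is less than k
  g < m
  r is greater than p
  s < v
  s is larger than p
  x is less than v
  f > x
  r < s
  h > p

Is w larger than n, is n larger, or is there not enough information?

n

w < f and f < v give w < v.
With v < h: w < f < v < h.
Then h < n extends the chain to n.
So n is larger.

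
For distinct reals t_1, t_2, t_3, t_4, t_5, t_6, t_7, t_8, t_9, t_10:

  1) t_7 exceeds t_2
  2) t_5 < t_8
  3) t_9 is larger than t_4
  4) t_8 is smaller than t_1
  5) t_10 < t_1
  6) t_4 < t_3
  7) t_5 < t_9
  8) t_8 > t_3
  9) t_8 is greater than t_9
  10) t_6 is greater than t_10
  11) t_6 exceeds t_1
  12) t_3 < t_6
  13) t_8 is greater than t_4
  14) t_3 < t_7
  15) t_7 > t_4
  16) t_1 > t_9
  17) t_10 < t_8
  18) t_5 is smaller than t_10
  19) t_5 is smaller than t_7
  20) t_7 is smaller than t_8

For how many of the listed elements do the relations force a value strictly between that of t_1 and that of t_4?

The relations place t_4 below t_1. An element lies strictly between them when it is forced above t_4 and also forced below t_1.
Above t_4: {t_3, t_7, t_9, t_8, t_6}. Below t_1: {t_5, t_10, t_3, t_2, t_7, t_9, t_8}.
Intersection: {t_3, t_7, t_9, t_8} — 4.

4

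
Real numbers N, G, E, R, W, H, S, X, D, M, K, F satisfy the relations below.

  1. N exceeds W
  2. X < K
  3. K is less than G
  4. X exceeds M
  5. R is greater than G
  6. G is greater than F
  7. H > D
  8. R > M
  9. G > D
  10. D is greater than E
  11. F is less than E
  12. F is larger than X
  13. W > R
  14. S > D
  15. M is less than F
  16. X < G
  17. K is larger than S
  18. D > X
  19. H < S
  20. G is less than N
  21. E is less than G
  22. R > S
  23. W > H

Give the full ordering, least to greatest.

The consecutive links are each given: M < X; X < F; F < E; E < D; D < H; H < S; S < K; K < G; G < R; R < W; W < N.

M < X < F < E < D < H < S < K < G < R < W < N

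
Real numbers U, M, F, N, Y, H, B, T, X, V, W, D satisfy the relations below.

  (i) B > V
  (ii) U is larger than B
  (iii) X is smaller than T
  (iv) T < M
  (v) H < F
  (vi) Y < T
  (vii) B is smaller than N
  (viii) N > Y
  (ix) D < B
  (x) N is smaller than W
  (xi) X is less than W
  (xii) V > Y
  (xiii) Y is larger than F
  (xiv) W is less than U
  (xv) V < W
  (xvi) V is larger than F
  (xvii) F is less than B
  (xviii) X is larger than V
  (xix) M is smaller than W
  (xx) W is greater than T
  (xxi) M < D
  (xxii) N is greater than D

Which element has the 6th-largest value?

Piecing the relations together gives one ordering: H < F < Y < V < X < T < M < D < B < N < W < U.
The 6th largest is M.

M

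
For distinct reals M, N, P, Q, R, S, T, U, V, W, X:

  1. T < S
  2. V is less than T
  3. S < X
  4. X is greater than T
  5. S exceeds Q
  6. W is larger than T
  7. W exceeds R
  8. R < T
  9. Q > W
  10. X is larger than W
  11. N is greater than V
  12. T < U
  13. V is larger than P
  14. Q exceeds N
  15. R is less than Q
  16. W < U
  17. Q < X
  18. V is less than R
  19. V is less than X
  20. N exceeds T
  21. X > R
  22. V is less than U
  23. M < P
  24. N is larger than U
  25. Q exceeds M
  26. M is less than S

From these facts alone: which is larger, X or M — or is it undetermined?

Chaining the given relations: M < P < V < R < T < W < U < N < Q < S < X.
So X is larger.

X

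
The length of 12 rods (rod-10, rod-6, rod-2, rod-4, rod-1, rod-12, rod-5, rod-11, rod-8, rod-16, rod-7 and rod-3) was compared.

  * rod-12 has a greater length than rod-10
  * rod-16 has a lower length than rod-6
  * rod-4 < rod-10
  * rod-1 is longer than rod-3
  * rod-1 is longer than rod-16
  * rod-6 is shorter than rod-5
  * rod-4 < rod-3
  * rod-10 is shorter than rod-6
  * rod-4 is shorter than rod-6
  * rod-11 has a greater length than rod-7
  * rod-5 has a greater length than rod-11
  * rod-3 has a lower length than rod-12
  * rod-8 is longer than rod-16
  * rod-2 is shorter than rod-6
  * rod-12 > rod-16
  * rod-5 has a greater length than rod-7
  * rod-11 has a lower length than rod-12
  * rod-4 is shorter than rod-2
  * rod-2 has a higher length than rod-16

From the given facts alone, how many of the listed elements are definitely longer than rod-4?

7

From rod-4 the given relations immediately reach rod-3, rod-2, rod-10, rod-6.
From those, rod-1, rod-12, rod-5 — 7 in total.
No other element is forced above rod-4 by the given relations, so the count is 7.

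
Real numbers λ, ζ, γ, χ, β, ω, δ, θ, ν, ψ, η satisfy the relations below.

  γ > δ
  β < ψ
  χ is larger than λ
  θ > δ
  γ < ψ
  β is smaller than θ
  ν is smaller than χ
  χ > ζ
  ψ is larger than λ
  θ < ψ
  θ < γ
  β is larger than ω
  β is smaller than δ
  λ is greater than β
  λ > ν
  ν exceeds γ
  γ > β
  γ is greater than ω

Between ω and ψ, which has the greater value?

ψ

Link the given pairs in sequence: ω < β; β < θ; θ < γ; γ < ν; ν < λ; λ < ψ.
Chaining these gives ω < β < θ < γ < ν < λ < ψ.
So ω < ψ; ψ is the larger of the two.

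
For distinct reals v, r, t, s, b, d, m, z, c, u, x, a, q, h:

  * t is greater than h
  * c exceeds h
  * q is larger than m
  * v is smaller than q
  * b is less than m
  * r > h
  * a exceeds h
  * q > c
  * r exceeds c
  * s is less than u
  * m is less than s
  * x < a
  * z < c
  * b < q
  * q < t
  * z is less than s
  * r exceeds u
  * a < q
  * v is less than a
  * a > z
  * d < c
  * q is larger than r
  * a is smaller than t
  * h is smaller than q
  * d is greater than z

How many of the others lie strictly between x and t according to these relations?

2

Chaining upward from x reaches: a, q.
Chaining downward from t reaches: h, z, b, d, m, v, s, u, c, a, r, q.
Strictly between x and t are those in both lists: a, q — 2 elements.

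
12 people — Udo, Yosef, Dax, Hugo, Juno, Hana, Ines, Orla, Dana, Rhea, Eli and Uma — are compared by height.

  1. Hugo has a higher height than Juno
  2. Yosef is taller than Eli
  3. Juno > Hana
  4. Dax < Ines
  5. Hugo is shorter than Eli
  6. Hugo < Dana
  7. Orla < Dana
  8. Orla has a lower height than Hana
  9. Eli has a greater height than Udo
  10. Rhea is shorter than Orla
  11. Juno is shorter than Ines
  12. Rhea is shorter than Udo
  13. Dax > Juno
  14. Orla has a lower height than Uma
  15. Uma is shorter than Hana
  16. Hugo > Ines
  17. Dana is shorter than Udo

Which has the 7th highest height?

Chaining the given pairs: Rhea < Orla < Uma < Hana < Juno < Dax < Ines < Hugo < Dana < Udo < Eli < Yosef.
The 7th largest is Dax.

Dax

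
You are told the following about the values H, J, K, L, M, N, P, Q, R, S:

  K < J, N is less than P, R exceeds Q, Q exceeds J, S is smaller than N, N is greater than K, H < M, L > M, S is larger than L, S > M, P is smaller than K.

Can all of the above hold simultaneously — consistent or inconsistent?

Chaining the given relations yields N < P < K, so N < K. But one relation states K < N. These cannot both hold.

inconsistent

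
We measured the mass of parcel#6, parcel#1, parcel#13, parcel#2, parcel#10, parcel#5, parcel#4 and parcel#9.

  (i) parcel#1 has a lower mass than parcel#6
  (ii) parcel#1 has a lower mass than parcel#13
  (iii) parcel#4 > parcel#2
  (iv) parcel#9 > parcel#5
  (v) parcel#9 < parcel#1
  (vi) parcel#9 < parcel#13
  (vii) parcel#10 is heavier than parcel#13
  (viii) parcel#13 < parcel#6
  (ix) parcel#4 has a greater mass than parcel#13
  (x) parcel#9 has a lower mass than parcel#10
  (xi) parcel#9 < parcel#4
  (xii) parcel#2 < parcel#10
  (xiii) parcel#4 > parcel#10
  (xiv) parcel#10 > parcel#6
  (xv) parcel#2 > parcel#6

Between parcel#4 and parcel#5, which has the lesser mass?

parcel#5

parcel#5 < parcel#9 < parcel#1 < parcel#13 < parcel#6 < parcel#2 < parcel#10 < parcel#4, by transitivity through parcel#9, parcel#1, parcel#13, parcel#6, parcel#2, parcel#10.
So parcel#5 < parcel#4; parcel#5 is the lighter of the two.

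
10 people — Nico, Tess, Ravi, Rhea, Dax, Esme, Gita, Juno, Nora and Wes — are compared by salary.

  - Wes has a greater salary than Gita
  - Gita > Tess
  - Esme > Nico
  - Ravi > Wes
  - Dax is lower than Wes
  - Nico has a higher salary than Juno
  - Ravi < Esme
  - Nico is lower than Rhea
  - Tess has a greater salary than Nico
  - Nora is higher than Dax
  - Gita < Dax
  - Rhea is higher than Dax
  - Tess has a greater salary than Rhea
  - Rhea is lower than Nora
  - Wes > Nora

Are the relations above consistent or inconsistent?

Chaining the given relations yields Rhea < Tess < Gita < Dax, so Rhea < Dax. But one relation states Dax < Rhea. These cannot both hold.

inconsistent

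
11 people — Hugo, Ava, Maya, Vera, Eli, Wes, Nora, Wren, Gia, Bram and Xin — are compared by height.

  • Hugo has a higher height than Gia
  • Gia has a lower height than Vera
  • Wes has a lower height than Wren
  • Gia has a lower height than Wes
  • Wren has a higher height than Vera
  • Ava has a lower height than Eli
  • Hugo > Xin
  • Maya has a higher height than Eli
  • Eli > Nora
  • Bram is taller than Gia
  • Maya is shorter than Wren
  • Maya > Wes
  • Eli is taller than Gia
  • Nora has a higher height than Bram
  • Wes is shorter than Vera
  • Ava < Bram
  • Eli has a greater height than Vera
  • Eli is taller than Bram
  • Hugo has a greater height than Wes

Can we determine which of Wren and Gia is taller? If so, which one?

Wren

Gia < Bram and Bram < Nora give Gia < Nora.
Then Nora < Eli extends the chain to Eli.
With Eli < Maya: Gia < Bram < Nora < Eli < Maya.
With Maya < Wren: Gia < Bram < Nora < Eli < Maya < Wren.
So Wren is taller.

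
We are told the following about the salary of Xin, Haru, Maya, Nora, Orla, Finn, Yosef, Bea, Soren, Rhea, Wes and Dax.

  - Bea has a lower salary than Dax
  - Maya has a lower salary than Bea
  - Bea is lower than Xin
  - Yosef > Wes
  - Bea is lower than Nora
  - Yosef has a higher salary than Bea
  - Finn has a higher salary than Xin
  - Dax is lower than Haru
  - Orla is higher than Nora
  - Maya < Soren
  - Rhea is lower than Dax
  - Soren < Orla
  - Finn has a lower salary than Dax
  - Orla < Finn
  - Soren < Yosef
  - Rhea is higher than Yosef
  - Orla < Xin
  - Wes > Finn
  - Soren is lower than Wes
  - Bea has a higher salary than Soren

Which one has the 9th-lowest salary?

Yosef

The consecutive relations fix a unique order: Maya < Soren < Bea < Nora < Orla < Xin < Finn < Wes < Yosef < Rhea < Dax < Haru.
Counting 9 from the smallest end gives Yosef.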